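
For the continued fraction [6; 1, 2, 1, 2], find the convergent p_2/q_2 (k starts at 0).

Using pₖ = aₖpₖ₋₁ + pₖ₋₂, qₖ = aₖqₖ₋₁ + qₖ₋₂ (with p₋₁=1, p₋₂=0, q₋₁=0, q₋₂=1):
  k=0: a=6, p=6, q=1
  k=1: a=1, p=7, q=1
  k=2: a=2, p=20, q=3

20/3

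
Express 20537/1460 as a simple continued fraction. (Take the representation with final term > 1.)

20537 = 14*1460 + 97
1460 = 15*97 + 5
97 = 19*5 + 2
5 = 2*2 + 1
2 = 2*1 + 0  (stop)
So 20537/1460 = [14; 15, 19, 2, 2].

[14; 15, 19, 2, 2]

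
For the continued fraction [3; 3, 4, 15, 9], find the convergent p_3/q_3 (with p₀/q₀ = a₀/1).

655/198

Using pₖ = aₖpₖ₋₁ + pₖ₋₂, qₖ = aₖqₖ₋₁ + qₖ₋₂ (with p₋₁=1, p₋₂=0, q₋₁=0, q₋₂=1):
  k=0: a=3, p=3, q=1
  k=1: a=3, p=10, q=3
  k=2: a=4, p=43, q=13
  k=3: a=15, p=655, q=198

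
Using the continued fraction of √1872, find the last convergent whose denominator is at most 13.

√1872 = [43; 3, 1, 3, 86, …] (period length 4).
Convergents:
  p_0/q_0 = 43/1
  p_1/q_1 = 130/3
  p_2/q_2 = 173/4
  p_3/q_3 = 649/15
q_2 = 4 ≤ 13 < 15 = q_3, so the answer is 173/4.

173/4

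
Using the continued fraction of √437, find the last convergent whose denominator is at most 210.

4160/199

√437 = [20; 1, 9, 2, 9, 1, 40, …] (period length 6).
Convergents:
  p_0/q_0 = 20/1
  p_1/q_1 = 21/1
  p_2/q_2 = 209/10
  p_3/q_3 = 439/21
  p_4/q_4 = 4160/199
  p_5/q_5 = 4599/220
q_4 = 199 ≤ 210 < 220 = q_5, so the answer is 4160/199.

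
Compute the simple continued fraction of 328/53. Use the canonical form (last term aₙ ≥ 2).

328 = 6×53 + 10
53 = 5×10 + 3
10 = 3×3 + 1
3 = 3×1 + 0  (stop)
So 328/53 = [6; 5, 3, 3].

[6; 5, 3, 3]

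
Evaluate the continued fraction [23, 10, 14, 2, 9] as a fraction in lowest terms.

63962/2769

Using pₖ = aₖpₖ₋₁ + pₖ₋₂ and qₖ = aₖqₖ₋₁ + qₖ₋₂:
  k=0: a=23, p=23, q=1
  k=1: a=10, p=231, q=10
  k=2: a=14, p=3257, q=141
  k=3: a=2, p=6745, q=292
  k=4: a=9, p=63962, q=2769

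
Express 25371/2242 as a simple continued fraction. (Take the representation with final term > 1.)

[11; 3, 6, 6, 19]

25371 = 11×2242 + 709
2242 = 3×709 + 115
709 = 6×115 + 19
115 = 6×19 + 1
19 = 19×1 + 0  (stop)
So 25371/2242 = [11; 3, 6, 6, 19].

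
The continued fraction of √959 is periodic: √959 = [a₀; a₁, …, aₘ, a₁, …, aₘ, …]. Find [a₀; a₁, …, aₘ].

a₀ = ⌊√959⌋ = 30.
With m₀=0, d₀=1 and mₖ₊₁ = dₖaₖ − mₖ, dₖ₊₁ = (n − mₖ₊₁²)/dₖ, aₖ₊₁ = ⌊(a₀+mₖ₊₁)/dₖ₊₁⌋:
  k=1: m=30, d=59, a=1
  k=2: m=29, d=2, a=29
  k=3: m=29, d=59, a=1
  k=4: m=30, d=1, a=60
d=1 and a=2a₀=60 at k=4, so the next step gives (m, d) = (30, 59) again — its k=1 value — and the period has length 4.

[30; 1, 29, 1, 60]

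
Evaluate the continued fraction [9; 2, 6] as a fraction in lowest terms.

123/13

Fold from the inside: start with 6/1.
  2 + 1/6 = 13/6
  9 + 6/13 = 123/13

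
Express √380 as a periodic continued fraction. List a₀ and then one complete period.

[19; 2, 38]

a₀ = ⌊√380⌋ = 19.
With m₀=0, d₀=1 and mₖ₊₁ = dₖaₖ − mₖ, dₖ₊₁ = (n − mₖ₊₁²)/dₖ, aₖ₊₁ = ⌊(a₀+mₖ₊₁)/dₖ₊₁⌋:
  k=1: m=19, d=19, a=2
  k=2: m=19, d=1, a=38
d=1 and a=2a₀=38 at k=2, so the next step gives (m, d) = (19, 19) again — its k=1 value — and the period has length 2.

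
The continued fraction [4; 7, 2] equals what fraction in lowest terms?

62/15

Fold from the inside: start with 2/1.
  7 + 1/2 = 15/2
  4 + 2/15 = 62/15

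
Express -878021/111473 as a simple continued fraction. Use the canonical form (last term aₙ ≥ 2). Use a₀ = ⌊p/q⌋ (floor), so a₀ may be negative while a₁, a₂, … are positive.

-878021 = -8*111473 + 13763
111473 = 8*13763 + 1369
13763 = 10*1369 + 73
1369 = 18*73 + 55
73 = 1*55 + 18
55 = 3*18 + 1
18 = 18*1 + 0  (stop)
So -878021/111473 = [-8; 8, 10, 18, 1, 3, 18].

[-8; 8, 10, 18, 1, 3, 18]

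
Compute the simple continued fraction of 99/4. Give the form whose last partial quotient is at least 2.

99 = 24·4 + 3
4 = 1·3 + 1
3 = 3·1 + 0  (stop)
So 99/4 = [24; 1, 3].

[24; 1, 3]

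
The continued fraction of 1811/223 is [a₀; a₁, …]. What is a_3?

1

1811 = 8·223 + 27   →  a_0 = 8
223 = 8·27 + 7   →  a_1 = 8
27 = 3·7 + 6   →  a_2 = 3
7 = 1·6 + 1   →  a_3 = 1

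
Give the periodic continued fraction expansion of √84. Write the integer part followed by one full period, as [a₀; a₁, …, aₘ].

[9; 6, 18]

a₀ = ⌊√84⌋ = 9.
With m₀=0, d₀=1 and mₖ₊₁ = dₖaₖ − mₖ, dₖ₊₁ = (n − mₖ₊₁²)/dₖ, aₖ₊₁ = ⌊(a₀+mₖ₊₁)/dₖ₊₁⌋:
  k=1: m=9, d=3, a=6
  k=2: m=9, d=1, a=18
d=1 and a=2a₀=18 at k=2, so the next step gives (m, d) = (9, 3) again — its k=1 value — and the period has length 2.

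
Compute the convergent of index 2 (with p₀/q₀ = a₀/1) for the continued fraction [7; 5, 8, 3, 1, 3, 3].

295/41

Using pₖ = aₖpₖ₋₁ + pₖ₋₂, qₖ = aₖqₖ₋₁ + qₖ₋₂ (with p₋₁=1, p₋₂=0, q₋₁=0, q₋₂=1):
  k=0: a=7, p=7, q=1
  k=1: a=5, p=36, q=5
  k=2: a=8, p=295, q=41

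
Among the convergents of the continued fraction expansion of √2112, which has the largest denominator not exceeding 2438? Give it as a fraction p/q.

97198/2115

√2112 = [45; 1, 21, 1, 90, …] (period length 4).
Convergents:
  p_0/q_0 = 45/1
  p_1/q_1 = 46/1
  p_2/q_2 = 1011/22
  p_3/q_3 = 1057/23
  p_4/q_4 = 96141/2092
  p_5/q_5 = 97198/2115
  p_6/q_6 = 2137299/46507
q_5 = 2115 ≤ 2438 < 46507 = q_6, so the answer is 97198/2115.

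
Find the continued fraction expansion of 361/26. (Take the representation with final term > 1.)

[13; 1, 7, 1, 2]

361 = 13×26 + 23
26 = 1×23 + 3
23 = 7×3 + 2
3 = 1×2 + 1
2 = 2×1 + 0  (stop)
So 361/26 = [13; 1, 7, 1, 2].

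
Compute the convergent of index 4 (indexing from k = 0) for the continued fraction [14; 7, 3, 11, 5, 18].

17911/1267

Using pₖ = aₖpₖ₋₁ + pₖ₋₂, qₖ = aₖqₖ₋₁ + qₖ₋₂ (with p₋₁=1, p₋₂=0, q₋₁=0, q₋₂=1):
  k=0: a=14, p=14, q=1
  k=1: a=7, p=99, q=7
  k=2: a=3, p=311, q=22
  k=3: a=11, p=3520, q=249
  k=4: a=5, p=17911, q=1267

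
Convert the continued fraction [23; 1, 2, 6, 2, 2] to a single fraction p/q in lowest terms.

2392/101

Fold from the inside: start with 2/1.
  2 + 1/2 = 5/2
  6 + 2/5 = 32/5
  2 + 5/32 = 69/32
  1 + 32/69 = 101/69
  23 + 69/101 = 2392/101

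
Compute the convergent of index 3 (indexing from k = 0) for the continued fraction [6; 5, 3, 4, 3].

427/69

Using pₖ = aₖpₖ₋₁ + pₖ₋₂, qₖ = aₖqₖ₋₁ + qₖ₋₂ (with p₋₁=1, p₋₂=0, q₋₁=0, q₋₂=1):
  k=0: a=6, p=6, q=1
  k=1: a=5, p=31, q=5
  k=2: a=3, p=99, q=16
  k=3: a=4, p=427, q=69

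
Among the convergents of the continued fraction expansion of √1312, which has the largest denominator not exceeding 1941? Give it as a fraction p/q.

√1312 = [36; 4, 1, 1, 17, 1, 1, 4, 72, …] (period length 8).
Convergents:
  p_0/q_0 = 36/1
  p_1/q_1 = 145/4
  p_2/q_2 = 181/5
  p_3/q_3 = 326/9
  p_4/q_4 = 5723/158
  p_5/q_5 = 6049/167
  p_6/q_6 = 11772/325
  p_7/q_7 = 53137/1467
  p_8/q_8 = 3837636/105949
q_7 = 1467 ≤ 1941 < 105949 = q_8, so the answer is 53137/1467.

53137/1467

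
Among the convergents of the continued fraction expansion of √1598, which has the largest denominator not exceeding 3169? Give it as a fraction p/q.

√1598 = [39; 1, 38, 1, 78, …] (period length 4).
Convergents:
  p_0/q_0 = 39/1
  p_1/q_1 = 40/1
  p_2/q_2 = 1559/39
  p_3/q_3 = 1599/40
  p_4/q_4 = 126281/3159
  p_5/q_5 = 127880/3199
q_4 = 3159 ≤ 3169 < 3199 = q_5, so the answer is 126281/3159.

126281/3159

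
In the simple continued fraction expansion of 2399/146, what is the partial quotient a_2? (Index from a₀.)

3

2399 = 16·146 + 63   →  a_0 = 16
146 = 2·63 + 20   →  a_1 = 2
63 = 3·20 + 3   →  a_2 = 3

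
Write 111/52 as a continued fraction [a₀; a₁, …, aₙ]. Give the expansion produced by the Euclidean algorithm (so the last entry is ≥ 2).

111 = 2×52 + 7
52 = 7×7 + 3
7 = 2×3 + 1
3 = 3×1 + 0  (stop)
So 111/52 = [2; 7, 2, 3].

[2; 7, 2, 3]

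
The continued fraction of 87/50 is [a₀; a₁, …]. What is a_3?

87 = 1·50 + 37   →  a_0 = 1
50 = 1·37 + 13   →  a_1 = 1
37 = 2·13 + 11   →  a_2 = 2
13 = 1·11 + 2   →  a_3 = 1

1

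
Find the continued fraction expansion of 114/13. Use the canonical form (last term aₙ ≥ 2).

[8; 1, 3, 3]

114 = 8*13 + 10
13 = 1*10 + 3
10 = 3*3 + 1
3 = 3*1 + 0  (stop)
So 114/13 = [8; 1, 3, 3].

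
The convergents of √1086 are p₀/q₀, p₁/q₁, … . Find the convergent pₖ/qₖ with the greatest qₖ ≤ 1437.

47092/1429

√1086 = [32; 1, 20, 1, 64, …] (period length 4).
Convergents:
  p_0/q_0 = 32/1
  p_1/q_1 = 33/1
  p_2/q_2 = 692/21
  p_3/q_3 = 725/22
  p_4/q_4 = 47092/1429
  p_5/q_5 = 47817/1451
q_4 = 1429 ≤ 1437 < 1451 = q_5, so the answer is 47092/1429.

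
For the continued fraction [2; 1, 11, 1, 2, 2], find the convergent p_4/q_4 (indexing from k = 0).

Using pₖ = aₖpₖ₋₁ + pₖ₋₂, qₖ = aₖqₖ₋₁ + qₖ₋₂ (with p₋₁=1, p₋₂=0, q₋₁=0, q₋₂=1):
  k=0: a=2, p=2, q=1
  k=1: a=1, p=3, q=1
  k=2: a=11, p=35, q=12
  k=3: a=1, p=38, q=13
  k=4: a=2, p=111, q=38

111/38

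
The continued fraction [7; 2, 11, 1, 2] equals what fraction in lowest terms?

546/73

Using pₖ = aₖpₖ₋₁ + pₖ₋₂ and qₖ = aₖqₖ₋₁ + qₖ₋₂:
  k=0: a=7, p=7, q=1
  k=1: a=2, p=15, q=2
  k=2: a=11, p=172, q=23
  k=3: a=1, p=187, q=25
  k=4: a=2, p=546, q=73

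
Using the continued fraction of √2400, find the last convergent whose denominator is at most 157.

4801/98

√2400 = [48; 1, 96, …] (period length 2).
Convergents:
  p_0/q_0 = 48/1
  p_1/q_1 = 49/1
  p_2/q_2 = 4752/97
  p_3/q_3 = 4801/98
  p_4/q_4 = 465648/9505
q_3 = 98 ≤ 157 < 9505 = q_4, so the answer is 4801/98.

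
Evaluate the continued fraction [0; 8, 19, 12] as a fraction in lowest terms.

229/1844

Fold from the inside: start with 12/1.
  19 + 1/12 = 229/12
  8 + 12/229 = 1844/229
  0 + 229/1844 = 229/1844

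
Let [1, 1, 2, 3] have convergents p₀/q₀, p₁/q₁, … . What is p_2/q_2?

5/3

Using pₖ = aₖpₖ₋₁ + pₖ₋₂, qₖ = aₖqₖ₋₁ + qₖ₋₂ (with p₋₁=1, p₋₂=0, q₋₁=0, q₋₂=1):
  k=0: a=1, p=1, q=1
  k=1: a=1, p=2, q=1
  k=2: a=2, p=5, q=3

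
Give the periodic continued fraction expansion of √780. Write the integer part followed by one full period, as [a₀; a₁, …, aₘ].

[27; 1, 12, 1, 54]

a₀ = ⌊√780⌋ = 27.
With m₀=0, d₀=1 and mₖ₊₁ = dₖaₖ − mₖ, dₖ₊₁ = (n − mₖ₊₁²)/dₖ, aₖ₊₁ = ⌊(a₀+mₖ₊₁)/dₖ₊₁⌋:
  k=1: m=27, d=51, a=1
  k=2: m=24, d=4, a=12
  k=3: m=24, d=51, a=1
  k=4: m=27, d=1, a=54
d=1 and a=2a₀=54 at k=4, so the next step gives (m, d) = (27, 51) again — its k=1 value — and the period has length 4.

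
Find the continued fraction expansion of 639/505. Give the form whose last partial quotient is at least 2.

[1; 3, 1, 3, 3, 10]

639 = 1·505 + 134
505 = 3·134 + 103
134 = 1·103 + 31
103 = 3·31 + 10
31 = 3·10 + 1
10 = 10·1 + 0  (stop)
So 639/505 = [1; 3, 1, 3, 3, 10].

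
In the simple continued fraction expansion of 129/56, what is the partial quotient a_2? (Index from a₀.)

129 = 2·56 + 17   →  a_0 = 2
56 = 3·17 + 5   →  a_1 = 3
17 = 3·5 + 2   →  a_2 = 3

3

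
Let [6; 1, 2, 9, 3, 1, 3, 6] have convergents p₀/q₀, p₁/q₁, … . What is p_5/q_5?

768/115

Using pₖ = aₖpₖ₋₁ + pₖ₋₂, qₖ = aₖqₖ₋₁ + qₖ₋₂ (with p₋₁=1, p₋₂=0, q₋₁=0, q₋₂=1):
  k=0: a=6, p=6, q=1
  k=1: a=1, p=7, q=1
  k=2: a=2, p=20, q=3
  k=3: a=9, p=187, q=28
  k=4: a=3, p=581, q=87
  k=5: a=1, p=768, q=115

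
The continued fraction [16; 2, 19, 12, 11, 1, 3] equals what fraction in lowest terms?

Fold from the inside: start with 3/1.
  1 + 1/3 = 4/3
  11 + 3/4 = 47/4
  12 + 4/47 = 568/47
  19 + 47/568 = 10839/568
  2 + 568/10839 = 22246/10839
  16 + 10839/22246 = 366775/22246

366775/22246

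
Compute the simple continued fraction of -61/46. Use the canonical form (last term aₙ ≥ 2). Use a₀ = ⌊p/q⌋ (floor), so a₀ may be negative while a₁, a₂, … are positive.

[-2; 1, 2, 15]

-61 = -2×46 + 31
46 = 1×31 + 15
31 = 2×15 + 1
15 = 15×1 + 0  (stop)
So -61/46 = [-2; 1, 2, 15].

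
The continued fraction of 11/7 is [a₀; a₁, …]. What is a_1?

1

11 = 1·7 + 4   →  a_0 = 1
7 = 1·4 + 3   →  a_1 = 1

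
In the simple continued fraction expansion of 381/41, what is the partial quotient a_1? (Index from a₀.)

381 = 9·41 + 12   →  a_0 = 9
41 = 3·12 + 5   →  a_1 = 3

3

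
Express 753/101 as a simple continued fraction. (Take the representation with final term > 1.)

[7; 2, 5, 9]

753 = 7×101 + 46
101 = 2×46 + 9
46 = 5×9 + 1
9 = 9×1 + 0  (stop)
So 753/101 = [7; 2, 5, 9].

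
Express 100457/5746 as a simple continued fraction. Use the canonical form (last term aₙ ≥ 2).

[17; 2, 14, 6, 3, 10]

100457 = 17×5746 + 2775
5746 = 2×2775 + 196
2775 = 14×196 + 31
196 = 6×31 + 10
31 = 3×10 + 1
10 = 10×1 + 0  (stop)
So 100457/5746 = [17; 2, 14, 6, 3, 10].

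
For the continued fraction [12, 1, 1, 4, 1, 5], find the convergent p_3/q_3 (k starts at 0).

113/9

Using pₖ = aₖpₖ₋₁ + pₖ₋₂, qₖ = aₖqₖ₋₁ + qₖ₋₂ (with p₋₁=1, p₋₂=0, q₋₁=0, q₋₂=1):
  k=0: a=12, p=12, q=1
  k=1: a=1, p=13, q=1
  k=2: a=1, p=25, q=2
  k=3: a=4, p=113, q=9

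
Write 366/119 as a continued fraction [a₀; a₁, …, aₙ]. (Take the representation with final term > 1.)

366 = 3*119 + 9
119 = 13*9 + 2
9 = 4*2 + 1
2 = 2*1 + 0  (stop)
So 366/119 = [3; 13, 4, 2].

[3; 13, 4, 2]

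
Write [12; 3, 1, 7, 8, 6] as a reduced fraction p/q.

Using pₖ = aₖpₖ₋₁ + pₖ₋₂ and qₖ = aₖqₖ₋₁ + qₖ₋₂:
  k=0: a=12, p=12, q=1
  k=1: a=3, p=37, q=3
  k=2: a=1, p=49, q=4
  k=3: a=7, p=380, q=31
  k=4: a=8, p=3089, q=252
  k=5: a=6, p=18914, q=1543

18914/1543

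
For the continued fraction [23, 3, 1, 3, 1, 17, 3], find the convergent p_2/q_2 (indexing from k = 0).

93/4

Using pₖ = aₖpₖ₋₁ + pₖ₋₂, qₖ = aₖqₖ₋₁ + qₖ₋₂ (with p₋₁=1, p₋₂=0, q₋₁=0, q₋₂=1):
  k=0: a=23, p=23, q=1
  k=1: a=3, p=70, q=3
  k=2: a=1, p=93, q=4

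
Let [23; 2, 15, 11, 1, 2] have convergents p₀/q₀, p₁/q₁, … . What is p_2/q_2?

728/31

Using pₖ = aₖpₖ₋₁ + pₖ₋₂, qₖ = aₖqₖ₋₁ + qₖ₋₂ (with p₋₁=1, p₋₂=0, q₋₁=0, q₋₂=1):
  k=0: a=23, p=23, q=1
  k=1: a=2, p=47, q=2
  k=2: a=15, p=728, q=31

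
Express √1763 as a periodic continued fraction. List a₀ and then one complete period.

a₀ = ⌊√1763⌋ = 41.
With m₀=0, d₀=1 and mₖ₊₁ = dₖaₖ − mₖ, dₖ₊₁ = (n − mₖ₊₁²)/dₖ, aₖ₊₁ = ⌊(a₀+mₖ₊₁)/dₖ₊₁⌋:
  k=1: m=41, d=82, a=1
  k=2: m=41, d=1, a=82
d=1 and a=2a₀=82 at k=2, so the next step gives (m, d) = (41, 82) again — its k=1 value — and the period has length 2.

[41; 1, 82]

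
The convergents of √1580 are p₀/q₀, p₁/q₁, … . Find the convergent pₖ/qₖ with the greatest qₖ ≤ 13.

√1580 = [39; 1, 2, 1, 78, …] (period length 4).
Convergents:
  p_0/q_0 = 39/1
  p_1/q_1 = 40/1
  p_2/q_2 = 119/3
  p_3/q_3 = 159/4
  p_4/q_4 = 12521/315
q_3 = 4 ≤ 13 < 315 = q_4, so the answer is 159/4.

159/4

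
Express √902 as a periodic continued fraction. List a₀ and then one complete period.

[30; 30, 60]

a₀ = ⌊√902⌋ = 30.
With m₀=0, d₀=1 and mₖ₊₁ = dₖaₖ − mₖ, dₖ₊₁ = (n − mₖ₊₁²)/dₖ, aₖ₊₁ = ⌊(a₀+mₖ₊₁)/dₖ₊₁⌋:
  k=1: m=30, d=2, a=30
  k=2: m=30, d=1, a=60
d=1 and a=2a₀=60 at k=2, so the next step gives (m, d) = (30, 2) again — its k=1 value — and the period has length 2.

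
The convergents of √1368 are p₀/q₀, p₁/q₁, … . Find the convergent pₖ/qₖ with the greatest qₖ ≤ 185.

2737/74

√1368 = [36; 1, 72, …] (period length 2).
Convergents:
  p_0/q_0 = 36/1
  p_1/q_1 = 37/1
  p_2/q_2 = 2700/73
  p_3/q_3 = 2737/74
  p_4/q_4 = 199764/5401
q_3 = 74 ≤ 185 < 5401 = q_4, so the answer is 2737/74.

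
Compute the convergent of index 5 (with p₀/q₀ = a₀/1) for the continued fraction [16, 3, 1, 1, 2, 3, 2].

993/61

Using pₖ = aₖpₖ₋₁ + pₖ₋₂, qₖ = aₖqₖ₋₁ + qₖ₋₂ (with p₋₁=1, p₋₂=0, q₋₁=0, q₋₂=1):
  k=0: a=16, p=16, q=1
  k=1: a=3, p=49, q=3
  k=2: a=1, p=65, q=4
  k=3: a=1, p=114, q=7
  k=4: a=2, p=293, q=18
  k=5: a=3, p=993, q=61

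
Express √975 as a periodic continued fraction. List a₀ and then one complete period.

a₀ = ⌊√975⌋ = 31.
With m₀=0, d₀=1 and mₖ₊₁ = dₖaₖ − mₖ, dₖ₊₁ = (n − mₖ₊₁²)/dₖ, aₖ₊₁ = ⌊(a₀+mₖ₊₁)/dₖ₊₁⌋:
  k=1: m=31, d=14, a=4
  k=2: m=25, d=25, a=2
  k=3: m=25, d=14, a=4
  k=4: m=31, d=1, a=62
d=1 and a=2a₀=62 at k=4, so the next step gives (m, d) = (31, 14) again — its k=1 value — and the period has length 4.

[31; 4, 2, 4, 62]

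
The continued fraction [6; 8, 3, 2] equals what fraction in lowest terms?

Fold from the inside: start with 2/1.
  3 + 1/2 = 7/2
  8 + 2/7 = 58/7
  6 + 7/58 = 355/58

355/58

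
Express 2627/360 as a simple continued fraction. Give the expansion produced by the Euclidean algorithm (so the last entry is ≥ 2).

[7; 3, 2, 1, 2, 1, 9]

2627 = 7×360 + 107
360 = 3×107 + 39
107 = 2×39 + 29
39 = 1×29 + 10
29 = 2×10 + 9
10 = 1×9 + 1
9 = 9×1 + 0  (stop)
So 2627/360 = [7; 3, 2, 1, 2, 1, 9].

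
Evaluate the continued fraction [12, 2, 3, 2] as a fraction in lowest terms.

Fold from the inside: start with 2/1.
  3 + 1/2 = 7/2
  2 + 2/7 = 16/7
  12 + 7/16 = 199/16

199/16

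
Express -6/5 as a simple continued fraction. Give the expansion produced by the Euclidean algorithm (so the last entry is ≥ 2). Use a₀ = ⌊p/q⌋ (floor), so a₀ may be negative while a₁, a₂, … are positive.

[-2; 1, 4]

-6 = -2*5 + 4
5 = 1*4 + 1
4 = 4*1 + 0  (stop)
So -6/5 = [-2; 1, 4].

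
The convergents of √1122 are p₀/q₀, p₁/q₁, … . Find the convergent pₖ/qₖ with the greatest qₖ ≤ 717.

√1122 = [33; 2, 66, …] (period length 2).
Convergents:
  p_0/q_0 = 33/1
  p_1/q_1 = 67/2
  p_2/q_2 = 4455/133
  p_3/q_3 = 8977/268
  p_4/q_4 = 596937/17821
q_3 = 268 ≤ 717 < 17821 = q_4, so the answer is 8977/268.

8977/268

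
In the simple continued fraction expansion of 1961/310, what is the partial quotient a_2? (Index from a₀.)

1961 = 6·310 + 101   →  a_0 = 6
310 = 3·101 + 7   →  a_1 = 3
101 = 14·7 + 3   →  a_2 = 14

14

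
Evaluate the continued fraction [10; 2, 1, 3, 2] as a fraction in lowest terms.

259/25

Fold from the inside: start with 2/1.
  3 + 1/2 = 7/2
  1 + 2/7 = 9/7
  2 + 7/9 = 25/9
  10 + 9/25 = 259/25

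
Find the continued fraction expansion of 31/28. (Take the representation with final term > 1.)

[1; 9, 3]

31 = 1·28 + 3
28 = 9·3 + 1
3 = 3·1 + 0  (stop)
So 31/28 = [1; 9, 3].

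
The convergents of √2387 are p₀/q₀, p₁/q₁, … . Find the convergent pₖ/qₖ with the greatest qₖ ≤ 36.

√2387 = [48; 1, 5, 1, 96, …] (period length 4).
Convergents:
  p_0/q_0 = 48/1
  p_1/q_1 = 49/1
  p_2/q_2 = 293/6
  p_3/q_3 = 342/7
  p_4/q_4 = 33125/678
q_3 = 7 ≤ 36 < 678 = q_4, so the answer is 342/7.

342/7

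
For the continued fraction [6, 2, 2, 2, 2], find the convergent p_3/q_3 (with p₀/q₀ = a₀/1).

Using pₖ = aₖpₖ₋₁ + pₖ₋₂, qₖ = aₖqₖ₋₁ + qₖ₋₂ (with p₋₁=1, p₋₂=0, q₋₁=0, q₋₂=1):
  k=0: a=6, p=6, q=1
  k=1: a=2, p=13, q=2
  k=2: a=2, p=32, q=5
  k=3: a=2, p=77, q=12

77/12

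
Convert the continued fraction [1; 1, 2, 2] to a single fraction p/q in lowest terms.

Fold from the inside: start with 2/1.
  2 + 1/2 = 5/2
  1 + 2/5 = 7/5
  1 + 5/7 = 12/7

12/7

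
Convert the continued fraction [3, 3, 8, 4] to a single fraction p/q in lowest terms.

Using pₖ = aₖpₖ₋₁ + pₖ₋₂ and qₖ = aₖqₖ₋₁ + qₖ₋₂:
  k=0: a=3, p=3, q=1
  k=1: a=3, p=10, q=3
  k=2: a=8, p=83, q=25
  k=3: a=4, p=342, q=103

342/103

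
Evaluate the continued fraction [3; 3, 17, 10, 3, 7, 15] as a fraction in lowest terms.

Fold from the inside: start with 15/1.
  7 + 1/15 = 106/15
  3 + 15/106 = 333/106
  10 + 106/333 = 3436/333
  17 + 333/3436 = 58745/3436
  3 + 3436/58745 = 179671/58745
  3 + 58745/179671 = 597758/179671

597758/179671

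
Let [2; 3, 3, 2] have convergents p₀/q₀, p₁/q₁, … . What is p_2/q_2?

23/10

Using pₖ = aₖpₖ₋₁ + pₖ₋₂, qₖ = aₖqₖ₋₁ + qₖ₋₂ (with p₋₁=1, p₋₂=0, q₋₁=0, q₋₂=1):
  k=0: a=2, p=2, q=1
  k=1: a=3, p=7, q=3
  k=2: a=3, p=23, q=10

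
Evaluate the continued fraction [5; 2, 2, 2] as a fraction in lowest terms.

65/12

Fold from the inside: start with 2/1.
  2 + 1/2 = 5/2
  2 + 2/5 = 12/5
  5 + 5/12 = 65/12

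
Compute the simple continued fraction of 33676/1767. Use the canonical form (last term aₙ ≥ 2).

33676 = 19*1767 + 103
1767 = 17*103 + 16
103 = 6*16 + 7
16 = 2*7 + 2
7 = 3*2 + 1
2 = 2*1 + 0  (stop)
So 33676/1767 = [19; 17, 6, 2, 3, 2].

[19; 17, 6, 2, 3, 2]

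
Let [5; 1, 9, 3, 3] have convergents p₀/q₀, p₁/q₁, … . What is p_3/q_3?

Using pₖ = aₖpₖ₋₁ + pₖ₋₂, qₖ = aₖqₖ₋₁ + qₖ₋₂ (with p₋₁=1, p₋₂=0, q₋₁=0, q₋₂=1):
  k=0: a=5, p=5, q=1
  k=1: a=1, p=6, q=1
  k=2: a=9, p=59, q=10
  k=3: a=3, p=183, q=31

183/31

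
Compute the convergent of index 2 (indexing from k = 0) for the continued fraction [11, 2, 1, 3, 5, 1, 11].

Using pₖ = aₖpₖ₋₁ + pₖ₋₂, qₖ = aₖqₖ₋₁ + qₖ₋₂ (with p₋₁=1, p₋₂=0, q₋₁=0, q₋₂=1):
  k=0: a=11, p=11, q=1
  k=1: a=2, p=23, q=2
  k=2: a=1, p=34, q=3

34/3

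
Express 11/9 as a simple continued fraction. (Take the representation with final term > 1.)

11 = 1×9 + 2
9 = 4×2 + 1
2 = 2×1 + 0  (stop)
So 11/9 = [1; 4, 2].

[1; 4, 2]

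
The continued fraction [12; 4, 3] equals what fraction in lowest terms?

Fold from the inside: start with 3/1.
  4 + 1/3 = 13/3
  12 + 3/13 = 159/13

159/13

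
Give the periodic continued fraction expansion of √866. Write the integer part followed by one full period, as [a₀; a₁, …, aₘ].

[29; 2, 2, 1, 28, 1, 2, 2, 58]

a₀ = ⌊√866⌋ = 29.
With m₀=0, d₀=1 and mₖ₊₁ = dₖaₖ − mₖ, dₖ₊₁ = (n − mₖ₊₁²)/dₖ, aₖ₊₁ = ⌊(a₀+mₖ₊₁)/dₖ₊₁⌋:
  k=1: m=29, d=25, a=2
  k=2: m=21, d=17, a=2
  k=3: m=13, d=41, a=1
  k=4: m=28, d=2, a=28
  k=5: m=28, d=41, a=1
  k=6: m=13, d=17, a=2
  k=7: m=21, d=25, a=2
  k=8: m=29, d=1, a=58
d=1 and a=2a₀=58 at k=8, so the next step gives (m, d) = (29, 25) again — its k=1 value — and the period has length 8.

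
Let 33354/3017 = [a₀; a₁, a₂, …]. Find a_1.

33354 = 11·3017 + 167   →  a_0 = 11
3017 = 18·167 + 11   →  a_1 = 18

18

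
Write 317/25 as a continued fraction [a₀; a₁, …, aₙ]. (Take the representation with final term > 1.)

[12; 1, 2, 8]

317 = 12×25 + 17
25 = 1×17 + 8
17 = 2×8 + 1
8 = 8×1 + 0  (stop)
So 317/25 = [12; 1, 2, 8].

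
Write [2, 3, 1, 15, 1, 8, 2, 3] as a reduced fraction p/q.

9903/4394

Using pₖ = aₖpₖ₋₁ + pₖ₋₂ and qₖ = aₖqₖ₋₁ + qₖ₋₂:
  k=0: a=2, p=2, q=1
  k=1: a=3, p=7, q=3
  k=2: a=1, p=9, q=4
  k=3: a=15, p=142, q=63
  k=4: a=1, p=151, q=67
  k=5: a=8, p=1350, q=599
  k=6: a=2, p=2851, q=1265
  k=7: a=3, p=9903, q=4394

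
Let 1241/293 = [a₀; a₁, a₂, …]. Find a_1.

4

1241 = 4·293 + 69   →  a_0 = 4
293 = 4·69 + 17   →  a_1 = 4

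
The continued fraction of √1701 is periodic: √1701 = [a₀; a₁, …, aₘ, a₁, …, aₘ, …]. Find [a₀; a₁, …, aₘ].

[41; 4, 8, 1, 10, 1, 8, 4, 82]

a₀ = ⌊√1701⌋ = 41.
With m₀=0, d₀=1 and mₖ₊₁ = dₖaₖ − mₖ, dₖ₊₁ = (n − mₖ₊₁²)/dₖ, aₖ₊₁ = ⌊(a₀+mₖ₊₁)/dₖ₊₁⌋:
  k=1: m=41, d=20, a=4
  k=2: m=39, d=9, a=8
  k=3: m=33, d=68, a=1
  k=4: m=35, d=7, a=10
  k=5: m=35, d=68, a=1
  k=6: m=33, d=9, a=8
  k=7: m=39, d=20, a=4
  k=8: m=41, d=1, a=82
d=1 and a=2a₀=82 at k=8, so the next step gives (m, d) = (41, 20) again — its k=1 value — and the period has length 8.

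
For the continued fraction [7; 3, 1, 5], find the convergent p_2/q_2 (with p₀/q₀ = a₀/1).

29/4

Using pₖ = aₖpₖ₋₁ + pₖ₋₂, qₖ = aₖqₖ₋₁ + qₖ₋₂ (with p₋₁=1, p₋₂=0, q₋₁=0, q₋₂=1):
  k=0: a=7, p=7, q=1
  k=1: a=3, p=22, q=3
  k=2: a=1, p=29, q=4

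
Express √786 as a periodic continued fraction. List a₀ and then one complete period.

a₀ = ⌊√786⌋ = 28.
With m₀=0, d₀=1 and mₖ₊₁ = dₖaₖ − mₖ, dₖ₊₁ = (n − mₖ₊₁²)/dₖ, aₖ₊₁ = ⌊(a₀+mₖ₊₁)/dₖ₊₁⌋:
  k=1: m=28, d=2, a=28
  k=2: m=28, d=1, a=56
d=1 and a=2a₀=56 at k=2, so the next step gives (m, d) = (28, 2) again — its k=1 value — and the period has length 2.

[28; 28, 56]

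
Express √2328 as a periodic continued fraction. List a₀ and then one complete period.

a₀ = ⌊√2328⌋ = 48.
With m₀=0, d₀=1 and mₖ₊₁ = dₖaₖ − mₖ, dₖ₊₁ = (n − mₖ₊₁²)/dₖ, aₖ₊₁ = ⌊(a₀+mₖ₊₁)/dₖ₊₁⌋:
  k=1: m=48, d=24, a=4
  k=2: m=48, d=1, a=96
d=1 and a=2a₀=96 at k=2, so the next step gives (m, d) = (48, 24) again — its k=1 value — and the period has length 2.

[48; 4, 96]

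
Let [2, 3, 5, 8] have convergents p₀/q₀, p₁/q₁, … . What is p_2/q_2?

37/16

Using pₖ = aₖpₖ₋₁ + pₖ₋₂, qₖ = aₖqₖ₋₁ + qₖ₋₂ (with p₋₁=1, p₋₂=0, q₋₁=0, q₋₂=1):
  k=0: a=2, p=2, q=1
  k=1: a=3, p=7, q=3
  k=2: a=5, p=37, q=16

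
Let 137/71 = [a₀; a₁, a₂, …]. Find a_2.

137 = 1·71 + 66   →  a_0 = 1
71 = 1·66 + 5   →  a_1 = 1
66 = 13·5 + 1   →  a_2 = 13

13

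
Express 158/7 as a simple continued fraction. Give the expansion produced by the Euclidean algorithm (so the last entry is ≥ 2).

[22; 1, 1, 3]

158 = 22×7 + 4
7 = 1×4 + 3
4 = 1×3 + 1
3 = 3×1 + 0  (stop)
So 158/7 = [22; 1, 1, 3].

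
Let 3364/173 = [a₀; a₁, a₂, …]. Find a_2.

3364 = 19·173 + 77   →  a_0 = 19
173 = 2·77 + 19   →  a_1 = 2
77 = 4·19 + 1   →  a_2 = 4

4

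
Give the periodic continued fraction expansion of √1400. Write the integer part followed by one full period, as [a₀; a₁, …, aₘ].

[37; 2, 2, 2, 74]

a₀ = ⌊√1400⌋ = 37.
With m₀=0, d₀=1 and mₖ₊₁ = dₖaₖ − mₖ, dₖ₊₁ = (n − mₖ₊₁²)/dₖ, aₖ₊₁ = ⌊(a₀+mₖ₊₁)/dₖ₊₁⌋:
  k=1: m=37, d=31, a=2
  k=2: m=25, d=25, a=2
  k=3: m=25, d=31, a=2
  k=4: m=37, d=1, a=74
d=1 and a=2a₀=74 at k=4, so the next step gives (m, d) = (37, 31) again — its k=1 value — and the period has length 4.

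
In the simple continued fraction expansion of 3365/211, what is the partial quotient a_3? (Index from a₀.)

5

3365 = 15·211 + 200   →  a_0 = 15
211 = 1·200 + 11   →  a_1 = 1
200 = 18·11 + 2   →  a_2 = 18
11 = 5·2 + 1   →  a_3 = 5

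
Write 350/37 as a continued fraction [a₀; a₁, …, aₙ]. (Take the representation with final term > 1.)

350 = 9*37 + 17
37 = 2*17 + 3
17 = 5*3 + 2
3 = 1*2 + 1
2 = 2*1 + 0  (stop)
So 350/37 = [9; 2, 5, 1, 2].

[9; 2, 5, 1, 2]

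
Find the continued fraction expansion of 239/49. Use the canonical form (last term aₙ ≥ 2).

239 = 4*49 + 43
49 = 1*43 + 6
43 = 7*6 + 1
6 = 6*1 + 0  (stop)
So 239/49 = [4; 1, 7, 6].

[4; 1, 7, 6]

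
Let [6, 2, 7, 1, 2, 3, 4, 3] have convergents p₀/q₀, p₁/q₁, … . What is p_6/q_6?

4561/705

Using pₖ = aₖpₖ₋₁ + pₖ₋₂, qₖ = aₖqₖ₋₁ + qₖ₋₂ (with p₋₁=1, p₋₂=0, q₋₁=0, q₋₂=1):
  k=0: a=6, p=6, q=1
  k=1: a=2, p=13, q=2
  k=2: a=7, p=97, q=15
  k=3: a=1, p=110, q=17
  k=4: a=2, p=317, q=49
  k=5: a=3, p=1061, q=164
  k=6: a=4, p=4561, q=705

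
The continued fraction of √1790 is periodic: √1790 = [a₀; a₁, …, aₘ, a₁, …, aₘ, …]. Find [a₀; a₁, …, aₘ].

[42; 3, 4, 8, 4, 3, 84]

a₀ = ⌊√1790⌋ = 42.
With m₀=0, d₀=1 and mₖ₊₁ = dₖaₖ − mₖ, dₖ₊₁ = (n − mₖ₊₁²)/dₖ, aₖ₊₁ = ⌊(a₀+mₖ₊₁)/dₖ₊₁⌋:
  k=1: m=42, d=26, a=3
  k=2: m=36, d=19, a=4
  k=3: m=40, d=10, a=8
  k=4: m=40, d=19, a=4
  k=5: m=36, d=26, a=3
  k=6: m=42, d=1, a=84
d=1 and a=2a₀=84 at k=6, so the next step gives (m, d) = (42, 26) again — its k=1 value — and the period has length 6.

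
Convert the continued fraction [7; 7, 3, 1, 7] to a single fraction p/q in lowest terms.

Using pₖ = aₖpₖ₋₁ + pₖ₋₂ and qₖ = aₖqₖ₋₁ + qₖ₋₂:
  k=0: a=7, p=7, q=1
  k=1: a=7, p=50, q=7
  k=2: a=3, p=157, q=22
  k=3: a=1, p=207, q=29
  k=4: a=7, p=1606, q=225

1606/225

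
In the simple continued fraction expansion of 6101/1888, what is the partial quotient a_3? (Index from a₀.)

8

6101 = 3·1888 + 437   →  a_0 = 3
1888 = 4·437 + 140   →  a_1 = 4
437 = 3·140 + 17   →  a_2 = 3
140 = 8·17 + 4   →  a_3 = 8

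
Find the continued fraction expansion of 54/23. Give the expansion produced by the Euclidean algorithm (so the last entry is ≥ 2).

[2; 2, 1, 7]

54 = 2×23 + 8
23 = 2×8 + 7
8 = 1×7 + 1
7 = 7×1 + 0  (stop)
So 54/23 = [2; 2, 1, 7].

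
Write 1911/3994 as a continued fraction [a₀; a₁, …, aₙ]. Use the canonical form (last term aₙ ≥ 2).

[0; 2, 11, 9, 19]

1911 = 0*3994 + 1911
3994 = 2*1911 + 172
1911 = 11*172 + 19
172 = 9*19 + 1
19 = 19*1 + 0  (stop)
So 1911/3994 = [0; 2, 11, 9, 19].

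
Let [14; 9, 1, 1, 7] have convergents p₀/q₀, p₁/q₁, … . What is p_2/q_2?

141/10

Using pₖ = aₖpₖ₋₁ + pₖ₋₂, qₖ = aₖqₖ₋₁ + qₖ₋₂ (with p₋₁=1, p₋₂=0, q₋₁=0, q₋₂=1):
  k=0: a=14, p=14, q=1
  k=1: a=9, p=127, q=9
  k=2: a=1, p=141, q=10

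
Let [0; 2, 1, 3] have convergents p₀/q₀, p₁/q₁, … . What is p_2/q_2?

Using pₖ = aₖpₖ₋₁ + pₖ₋₂, qₖ = aₖqₖ₋₁ + qₖ₋₂ (with p₋₁=1, p₋₂=0, q₋₁=0, q₋₂=1):
  k=0: a=0, p=0, q=1
  k=1: a=2, p=1, q=2
  k=2: a=1, p=1, q=3

1/3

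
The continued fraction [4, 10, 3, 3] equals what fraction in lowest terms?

422/103

Using pₖ = aₖpₖ₋₁ + pₖ₋₂ and qₖ = aₖqₖ₋₁ + qₖ₋₂:
  k=0: a=4, p=4, q=1
  k=1: a=10, p=41, q=10
  k=2: a=3, p=127, q=31
  k=3: a=3, p=422, q=103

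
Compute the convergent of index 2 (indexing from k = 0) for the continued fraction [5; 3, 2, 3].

37/7

Using pₖ = aₖpₖ₋₁ + pₖ₋₂, qₖ = aₖqₖ₋₁ + qₖ₋₂ (with p₋₁=1, p₋₂=0, q₋₁=0, q₋₂=1):
  k=0: a=5, p=5, q=1
  k=1: a=3, p=16, q=3
  k=2: a=2, p=37, q=7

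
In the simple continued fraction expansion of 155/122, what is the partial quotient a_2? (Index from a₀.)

155 = 1·122 + 33   →  a_0 = 1
122 = 3·33 + 23   →  a_1 = 3
33 = 1·23 + 10   →  a_2 = 1

1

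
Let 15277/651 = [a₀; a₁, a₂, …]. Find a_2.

7

15277 = 23·651 + 304   →  a_0 = 23
651 = 2·304 + 43   →  a_1 = 2
304 = 7·43 + 3   →  a_2 = 7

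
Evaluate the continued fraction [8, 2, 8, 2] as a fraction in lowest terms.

305/36

Fold from the inside: start with 2/1.
  8 + 1/2 = 17/2
  2 + 2/17 = 36/17
  8 + 17/36 = 305/36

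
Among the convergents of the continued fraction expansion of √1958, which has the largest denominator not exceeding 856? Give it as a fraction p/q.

15620/353

√1958 = [44; 4, 88, …] (period length 2).
Convergents:
  p_0/q_0 = 44/1
  p_1/q_1 = 177/4
  p_2/q_2 = 15620/353
  p_3/q_3 = 62657/1416
q_2 = 353 ≤ 856 < 1416 = q_3, so the answer is 15620/353.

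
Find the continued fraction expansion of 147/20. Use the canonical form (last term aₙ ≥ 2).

147 = 7*20 + 7
20 = 2*7 + 6
7 = 1*6 + 1
6 = 6*1 + 0  (stop)
So 147/20 = [7; 2, 1, 6].

[7; 2, 1, 6]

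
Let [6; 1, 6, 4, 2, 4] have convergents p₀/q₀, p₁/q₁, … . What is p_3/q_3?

199/29

Using pₖ = aₖpₖ₋₁ + pₖ₋₂, qₖ = aₖqₖ₋₁ + qₖ₋₂ (with p₋₁=1, p₋₂=0, q₋₁=0, q₋₂=1):
  k=0: a=6, p=6, q=1
  k=1: a=1, p=7, q=1
  k=2: a=6, p=48, q=7
  k=3: a=4, p=199, q=29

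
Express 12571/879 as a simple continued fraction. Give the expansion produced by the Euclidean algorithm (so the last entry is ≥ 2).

12571 = 14·879 + 265
879 = 3·265 + 84
265 = 3·84 + 13
84 = 6·13 + 6
13 = 2·6 + 1
6 = 6·1 + 0  (stop)
So 12571/879 = [14; 3, 3, 6, 2, 6].

[14; 3, 3, 6, 2, 6]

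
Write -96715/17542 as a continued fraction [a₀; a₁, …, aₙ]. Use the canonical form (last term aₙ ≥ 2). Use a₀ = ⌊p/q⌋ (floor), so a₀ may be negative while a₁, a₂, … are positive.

[-6; 2, 18, 4, 7, 16]

-96715 = -6×17542 + 8537
17542 = 2×8537 + 468
8537 = 18×468 + 113
468 = 4×113 + 16
113 = 7×16 + 1
16 = 16×1 + 0  (stop)
So -96715/17542 = [-6; 2, 18, 4, 7, 16].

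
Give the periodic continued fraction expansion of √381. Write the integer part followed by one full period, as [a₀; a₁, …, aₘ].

a₀ = ⌊√381⌋ = 19.
With m₀=0, d₀=1 and mₖ₊₁ = dₖaₖ − mₖ, dₖ₊₁ = (n − mₖ₊₁²)/dₖ, aₖ₊₁ = ⌊(a₀+mₖ₊₁)/dₖ₊₁⌋:
  k=1: m=19, d=20, a=1
  k=2: m=1, d=19, a=1
  k=3: m=18, d=3, a=12
  k=4: m=18, d=19, a=1
  k=5: m=1, d=20, a=1
  k=6: m=19, d=1, a=38
d=1 and a=2a₀=38 at k=6, so the next step gives (m, d) = (19, 20) again — its k=1 value — and the period has length 6.

[19; 1, 1, 12, 1, 1, 38]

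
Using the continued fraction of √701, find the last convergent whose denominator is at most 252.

5613/212

√701 = [26; 2, 10, 10, 2, 52, …] (period length 5).
Convergents:
  p_0/q_0 = 26/1
  p_1/q_1 = 53/2
  p_2/q_2 = 556/21
  p_3/q_3 = 5613/212
  p_4/q_4 = 11782/445
q_3 = 212 ≤ 252 < 445 = q_4, so the answer is 5613/212.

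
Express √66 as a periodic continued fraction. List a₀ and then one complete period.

[8; 8, 16]

a₀ = ⌊√66⌋ = 8.
With m₀=0, d₀=1 and mₖ₊₁ = dₖaₖ − mₖ, dₖ₊₁ = (n − mₖ₊₁²)/dₖ, aₖ₊₁ = ⌊(a₀+mₖ₊₁)/dₖ₊₁⌋:
  k=1: m=8, d=2, a=8
  k=2: m=8, d=1, a=16
d=1 and a=2a₀=16 at k=2, so the next step gives (m, d) = (8, 2) again — its k=1 value — and the period has length 2.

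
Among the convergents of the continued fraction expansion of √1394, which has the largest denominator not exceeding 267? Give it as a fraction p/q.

4219/113

√1394 = [37; 2, 1, 36, 1, 2, 74, …] (period length 6).
Convergents:
  p_0/q_0 = 37/1
  p_1/q_1 = 75/2
  p_2/q_2 = 112/3
  p_3/q_3 = 4107/110
  p_4/q_4 = 4219/113
  p_5/q_5 = 12545/336
q_4 = 113 ≤ 267 < 336 = q_5, so the answer is 4219/113.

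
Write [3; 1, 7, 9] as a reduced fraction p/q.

Fold from the inside: start with 9/1.
  7 + 1/9 = 64/9
  1 + 9/64 = 73/64
  3 + 64/73 = 283/73

283/73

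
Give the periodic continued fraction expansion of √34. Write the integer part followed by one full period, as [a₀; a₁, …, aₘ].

[5; 1, 4, 1, 10]

a₀ = ⌊√34⌋ = 5.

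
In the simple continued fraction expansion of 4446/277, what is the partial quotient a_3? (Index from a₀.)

3

4446 = 16·277 + 14   →  a_0 = 16
277 = 19·14 + 11   →  a_1 = 19
14 = 1·11 + 3   →  a_2 = 1
11 = 3·3 + 2   →  a_3 = 3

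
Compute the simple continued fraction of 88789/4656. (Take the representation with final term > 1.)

[19; 14, 3, 15, 7]

88789 = 19×4656 + 325
4656 = 14×325 + 106
325 = 3×106 + 7
106 = 15×7 + 1
7 = 7×1 + 0  (stop)
So 88789/4656 = [19; 14, 3, 15, 7].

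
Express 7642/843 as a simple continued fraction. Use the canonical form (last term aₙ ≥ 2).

[9; 15, 3, 18]

7642 = 9·843 + 55
843 = 15·55 + 18
55 = 3·18 + 1
18 = 18·1 + 0  (stop)
So 7642/843 = [9; 15, 3, 18].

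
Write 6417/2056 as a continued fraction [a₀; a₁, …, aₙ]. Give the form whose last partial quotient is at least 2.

[3; 8, 3, 1, 8, 7]

6417 = 3·2056 + 249
2056 = 8·249 + 64
249 = 3·64 + 57
64 = 1·57 + 7
57 = 8·7 + 1
7 = 7·1 + 0  (stop)
So 6417/2056 = [3; 8, 3, 1, 8, 7].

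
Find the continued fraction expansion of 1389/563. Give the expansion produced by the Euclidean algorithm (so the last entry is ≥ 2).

[2; 2, 7, 9, 4]

1389 = 2·563 + 263
563 = 2·263 + 37
263 = 7·37 + 4
37 = 9·4 + 1
4 = 4·1 + 0  (stop)
So 1389/563 = [2; 2, 7, 9, 4].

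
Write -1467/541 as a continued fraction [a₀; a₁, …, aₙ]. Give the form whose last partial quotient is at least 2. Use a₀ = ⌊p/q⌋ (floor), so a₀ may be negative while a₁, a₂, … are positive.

-1467 = -3*541 + 156
541 = 3*156 + 73
156 = 2*73 + 10
73 = 7*10 + 3
10 = 3*3 + 1
3 = 3*1 + 0  (stop)
So -1467/541 = [-3; 3, 2, 7, 3, 3].

[-3; 3, 2, 7, 3, 3]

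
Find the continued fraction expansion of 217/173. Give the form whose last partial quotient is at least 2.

217 = 1·173 + 44
173 = 3·44 + 41
44 = 1·41 + 3
41 = 13·3 + 2
3 = 1·2 + 1
2 = 2·1 + 0  (stop)
So 217/173 = [1; 3, 1, 13, 1, 2].

[1; 3, 1, 13, 1, 2]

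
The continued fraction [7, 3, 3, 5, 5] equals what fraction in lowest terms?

2008/275

Fold from the inside: start with 5/1.
  5 + 1/5 = 26/5
  3 + 5/26 = 83/26
  3 + 26/83 = 275/83
  7 + 83/275 = 2008/275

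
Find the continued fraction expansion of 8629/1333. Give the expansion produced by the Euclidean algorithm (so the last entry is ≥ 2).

[6; 2, 8, 1, 7, 1, 7]

8629 = 6*1333 + 631
1333 = 2*631 + 71
631 = 8*71 + 63
71 = 1*63 + 8
63 = 7*8 + 7
8 = 1*7 + 1
7 = 7*1 + 0  (stop)
So 8629/1333 = [6; 2, 8, 1, 7, 1, 7].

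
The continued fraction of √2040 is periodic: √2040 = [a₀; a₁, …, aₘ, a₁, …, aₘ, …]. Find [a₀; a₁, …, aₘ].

a₀ = ⌊√2040⌋ = 45.
With m₀=0, d₀=1 and mₖ₊₁ = dₖaₖ − mₖ, dₖ₊₁ = (n − mₖ₊₁²)/dₖ, aₖ₊₁ = ⌊(a₀+mₖ₊₁)/dₖ₊₁⌋:
  k=1: m=45, d=15, a=6
  k=2: m=45, d=1, a=90
d=1 and a=2a₀=90 at k=2, so the next step gives (m, d) = (45, 15) again — its k=1 value — and the period has length 2.

[45; 6, 90]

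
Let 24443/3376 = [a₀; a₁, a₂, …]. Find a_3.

6

24443 = 7·3376 + 811   →  a_0 = 7
3376 = 4·811 + 132   →  a_1 = 4
811 = 6·132 + 19   →  a_2 = 6
132 = 6·19 + 18   →  a_3 = 6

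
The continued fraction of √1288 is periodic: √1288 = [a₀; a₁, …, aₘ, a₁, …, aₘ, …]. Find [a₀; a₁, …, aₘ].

[35; 1, 7, 1, 70]

a₀ = ⌊√1288⌋ = 35.
With m₀=0, d₀=1 and mₖ₊₁ = dₖaₖ − mₖ, dₖ₊₁ = (n − mₖ₊₁²)/dₖ, aₖ₊₁ = ⌊(a₀+mₖ₊₁)/dₖ₊₁⌋:
  k=1: m=35, d=63, a=1
  k=2: m=28, d=8, a=7
  k=3: m=28, d=63, a=1
  k=4: m=35, d=1, a=70
d=1 and a=2a₀=70 at k=4, so the next step gives (m, d) = (35, 63) again — its k=1 value — and the period has length 4.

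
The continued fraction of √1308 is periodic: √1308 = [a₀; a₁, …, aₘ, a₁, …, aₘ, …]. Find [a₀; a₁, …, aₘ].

a₀ = ⌊√1308⌋ = 36.

[36; 6, 72]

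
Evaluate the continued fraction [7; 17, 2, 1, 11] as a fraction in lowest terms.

Fold from the inside: start with 11/1.
  1 + 1/11 = 12/11
  2 + 11/12 = 35/12
  17 + 12/35 = 607/35
  7 + 35/607 = 4284/607

4284/607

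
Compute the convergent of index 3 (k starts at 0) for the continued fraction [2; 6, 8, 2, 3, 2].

Using pₖ = aₖpₖ₋₁ + pₖ₋₂, qₖ = aₖqₖ₋₁ + qₖ₋₂ (with p₋₁=1, p₋₂=0, q₋₁=0, q₋₂=1):
  k=0: a=2, p=2, q=1
  k=1: a=6, p=13, q=6
  k=2: a=8, p=106, q=49
  k=3: a=2, p=225, q=104

225/104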